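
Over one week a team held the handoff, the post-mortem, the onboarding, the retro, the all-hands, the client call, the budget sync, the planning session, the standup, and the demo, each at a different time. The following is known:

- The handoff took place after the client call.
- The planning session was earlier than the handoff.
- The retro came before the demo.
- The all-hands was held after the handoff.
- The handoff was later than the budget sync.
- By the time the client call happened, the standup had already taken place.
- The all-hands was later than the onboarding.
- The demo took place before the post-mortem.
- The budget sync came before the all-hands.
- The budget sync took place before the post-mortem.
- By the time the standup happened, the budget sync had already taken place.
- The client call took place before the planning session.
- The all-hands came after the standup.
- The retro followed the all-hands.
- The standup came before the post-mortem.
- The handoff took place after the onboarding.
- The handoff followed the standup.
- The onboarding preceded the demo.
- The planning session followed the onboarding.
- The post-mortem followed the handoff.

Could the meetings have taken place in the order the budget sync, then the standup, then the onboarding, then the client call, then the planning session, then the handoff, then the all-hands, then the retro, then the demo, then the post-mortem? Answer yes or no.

Check each stated constraint against the proposed order — e.g. the standup is ahead of the post-mortem; the budget sync is ahead of the post-mortem. Every pair is in the required order; nothing is violated.

yes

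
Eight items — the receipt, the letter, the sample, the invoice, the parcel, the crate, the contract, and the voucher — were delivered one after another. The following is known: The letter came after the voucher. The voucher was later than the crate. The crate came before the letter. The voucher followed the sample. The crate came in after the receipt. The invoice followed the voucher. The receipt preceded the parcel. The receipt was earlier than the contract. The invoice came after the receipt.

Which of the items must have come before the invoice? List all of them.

Directly stated before the invoice: the receipt and the voucher.
The crate reaches the invoice via the crate → the voucher → the invoice.
The sample reaches the invoice via the sample → the voucher → the invoice.
No chain forces the letter (or any of the others) ahead of the invoice.

the crate, the receipt, the sample, the voucher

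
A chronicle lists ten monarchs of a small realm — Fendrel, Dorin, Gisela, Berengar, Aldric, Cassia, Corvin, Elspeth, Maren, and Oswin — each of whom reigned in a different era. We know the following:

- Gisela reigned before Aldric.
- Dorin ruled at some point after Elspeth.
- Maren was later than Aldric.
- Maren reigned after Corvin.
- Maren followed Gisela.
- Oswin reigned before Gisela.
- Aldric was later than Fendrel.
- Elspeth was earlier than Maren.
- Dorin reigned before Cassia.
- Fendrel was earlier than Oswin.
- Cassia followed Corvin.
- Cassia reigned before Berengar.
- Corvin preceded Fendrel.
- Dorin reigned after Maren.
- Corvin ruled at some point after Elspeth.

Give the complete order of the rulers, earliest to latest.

The constraints fix every adjacent pair, so only one ordering works:
Elspeth → Corvin → Fendrel → Oswin → Gisela → Aldric → Maren → Dorin → Cassia → Berengar.

Elspeth, Corvin, Fendrel, Oswin, Gisela, Aldric, Maren, Dorin, Cassia, Berengar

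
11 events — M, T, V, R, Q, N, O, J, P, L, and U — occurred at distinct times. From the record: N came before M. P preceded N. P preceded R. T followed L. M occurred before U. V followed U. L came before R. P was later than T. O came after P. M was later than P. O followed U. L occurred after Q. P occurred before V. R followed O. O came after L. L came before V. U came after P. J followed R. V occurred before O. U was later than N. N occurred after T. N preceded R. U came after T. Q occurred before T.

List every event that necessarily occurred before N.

Directly stated before N: P and T.
L reaches N via L → T → N.
Q reaches N via Q → T → N.
No chain forces M (or any of the others) ahead of N.

L, P, Q, T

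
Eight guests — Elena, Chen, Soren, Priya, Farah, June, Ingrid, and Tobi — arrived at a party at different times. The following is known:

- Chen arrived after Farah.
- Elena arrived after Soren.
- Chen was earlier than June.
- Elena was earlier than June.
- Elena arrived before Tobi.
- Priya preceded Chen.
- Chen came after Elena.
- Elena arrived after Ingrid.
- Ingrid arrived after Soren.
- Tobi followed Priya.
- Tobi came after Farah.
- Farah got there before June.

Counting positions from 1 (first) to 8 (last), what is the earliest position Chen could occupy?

6

Elena, Farah, Ingrid, Priya, and Soren must all come before Chen — 5 forced predecessors.
Nothing else is forced ahead of Chen, so their earliest slot is position 5 + 1 = 6.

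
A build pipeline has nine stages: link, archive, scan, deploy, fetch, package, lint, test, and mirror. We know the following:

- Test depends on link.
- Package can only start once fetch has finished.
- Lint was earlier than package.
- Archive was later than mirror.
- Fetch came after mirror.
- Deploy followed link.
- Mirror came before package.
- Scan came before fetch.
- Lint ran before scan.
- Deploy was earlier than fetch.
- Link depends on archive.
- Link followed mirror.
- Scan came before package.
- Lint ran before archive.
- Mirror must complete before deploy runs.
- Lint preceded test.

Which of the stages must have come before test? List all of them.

Directly stated before test: link and lint.
Archive reaches test via archive → link → test.
Mirror reaches test via mirror → link → test.

archive, link, lint, mirror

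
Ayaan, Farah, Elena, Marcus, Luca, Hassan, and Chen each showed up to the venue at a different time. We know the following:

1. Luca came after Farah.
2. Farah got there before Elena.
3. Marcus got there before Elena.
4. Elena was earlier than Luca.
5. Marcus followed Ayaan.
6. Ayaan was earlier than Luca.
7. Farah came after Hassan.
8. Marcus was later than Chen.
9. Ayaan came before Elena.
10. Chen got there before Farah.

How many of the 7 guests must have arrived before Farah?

Directly stated before Farah: Chen and Hassan.
That's Chen and Hassan — 2 in all.

2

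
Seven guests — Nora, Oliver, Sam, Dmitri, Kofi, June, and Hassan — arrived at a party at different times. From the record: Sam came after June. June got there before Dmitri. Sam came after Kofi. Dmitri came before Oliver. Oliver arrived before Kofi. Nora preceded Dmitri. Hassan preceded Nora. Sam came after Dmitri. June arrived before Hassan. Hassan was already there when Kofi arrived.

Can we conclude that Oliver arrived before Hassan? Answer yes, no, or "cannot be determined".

Tracing the constraints gives Hassan → Nora → Dmitri → Oliver, so Hassan must come before Oliver.
That means Oliver cannot be before Hassan.

no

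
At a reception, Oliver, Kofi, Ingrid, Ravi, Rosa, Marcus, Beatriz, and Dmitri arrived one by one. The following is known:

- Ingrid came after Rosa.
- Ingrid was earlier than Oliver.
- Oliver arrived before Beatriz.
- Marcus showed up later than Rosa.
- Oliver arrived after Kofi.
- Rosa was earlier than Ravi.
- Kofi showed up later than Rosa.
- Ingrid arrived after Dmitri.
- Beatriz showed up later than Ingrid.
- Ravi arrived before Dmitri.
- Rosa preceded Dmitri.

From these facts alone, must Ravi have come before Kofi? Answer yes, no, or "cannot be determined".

No chain of stated constraints runs from Ravi to Kofi, and none runs from Kofi to Ravi either.
So the relative order of Ravi and Kofi is not fixed by the given facts.

cannot be determined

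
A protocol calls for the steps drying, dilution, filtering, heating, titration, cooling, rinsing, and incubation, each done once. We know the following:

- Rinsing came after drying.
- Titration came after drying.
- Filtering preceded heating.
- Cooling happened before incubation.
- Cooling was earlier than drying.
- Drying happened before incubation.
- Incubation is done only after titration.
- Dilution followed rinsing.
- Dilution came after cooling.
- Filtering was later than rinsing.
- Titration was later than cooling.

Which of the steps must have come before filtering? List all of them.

Directly stated before filtering: rinsing.
Cooling reaches filtering via cooling → drying → rinsing → filtering.
Drying reaches filtering via drying → rinsing → filtering.
No chain forces incubation (or any of the others) ahead of filtering.

cooling, drying, rinsing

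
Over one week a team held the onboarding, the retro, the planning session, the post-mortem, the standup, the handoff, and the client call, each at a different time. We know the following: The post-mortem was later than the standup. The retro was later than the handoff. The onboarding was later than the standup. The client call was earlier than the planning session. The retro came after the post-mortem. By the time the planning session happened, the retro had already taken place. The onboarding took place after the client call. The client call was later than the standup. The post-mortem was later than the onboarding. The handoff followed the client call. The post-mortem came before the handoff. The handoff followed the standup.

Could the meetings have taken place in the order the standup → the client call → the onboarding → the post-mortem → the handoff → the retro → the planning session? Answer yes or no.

yes

Check each stated constraint against the proposed order — e.g. the standup is ahead of the handoff; the client call is ahead of the planning session. Every pair is in the required order; nothing is violated.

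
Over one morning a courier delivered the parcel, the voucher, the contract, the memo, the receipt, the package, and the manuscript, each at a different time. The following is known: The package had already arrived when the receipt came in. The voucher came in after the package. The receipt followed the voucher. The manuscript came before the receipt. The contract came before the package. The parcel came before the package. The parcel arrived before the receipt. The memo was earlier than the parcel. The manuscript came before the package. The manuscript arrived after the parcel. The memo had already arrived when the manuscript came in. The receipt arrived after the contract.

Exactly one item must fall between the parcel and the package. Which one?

the manuscript

Tracing the constraints gives the parcel → the manuscript → the package, so the manuscript sits after the parcel and before the package.
No other item is forced both after the parcel and before the package.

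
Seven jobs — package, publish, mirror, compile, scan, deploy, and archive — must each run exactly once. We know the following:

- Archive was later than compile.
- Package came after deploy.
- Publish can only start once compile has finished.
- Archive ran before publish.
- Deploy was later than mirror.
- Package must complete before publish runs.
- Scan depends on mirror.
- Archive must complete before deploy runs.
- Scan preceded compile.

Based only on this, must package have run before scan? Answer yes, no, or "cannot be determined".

no

Tracing the constraints gives scan → compile → archive → deploy → package, so scan must come before package.
That means package cannot be before scan.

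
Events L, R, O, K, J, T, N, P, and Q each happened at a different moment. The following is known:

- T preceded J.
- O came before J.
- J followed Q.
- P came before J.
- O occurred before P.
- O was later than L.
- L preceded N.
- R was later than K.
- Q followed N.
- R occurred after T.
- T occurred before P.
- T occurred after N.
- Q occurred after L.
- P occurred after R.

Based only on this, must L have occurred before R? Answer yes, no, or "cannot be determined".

yes

Chain the constraints: L → N → T → R. Each link is directly stated, so L comes before R.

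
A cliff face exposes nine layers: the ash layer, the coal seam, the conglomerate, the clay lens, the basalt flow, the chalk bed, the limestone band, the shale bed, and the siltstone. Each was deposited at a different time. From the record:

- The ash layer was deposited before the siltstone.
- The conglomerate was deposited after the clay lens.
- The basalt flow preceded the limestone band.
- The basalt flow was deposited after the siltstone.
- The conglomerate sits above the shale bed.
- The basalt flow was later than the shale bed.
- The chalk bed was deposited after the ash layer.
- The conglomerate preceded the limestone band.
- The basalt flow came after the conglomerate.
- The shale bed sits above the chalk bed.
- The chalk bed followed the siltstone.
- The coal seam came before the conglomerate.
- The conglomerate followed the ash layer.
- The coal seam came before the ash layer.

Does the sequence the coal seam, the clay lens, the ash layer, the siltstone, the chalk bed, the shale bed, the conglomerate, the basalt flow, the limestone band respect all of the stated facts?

yes

Check each stated constraint against the proposed order — e.g. the clay lens is ahead of the conglomerate; the coal seam is ahead of the conglomerate. Every pair is in the required order; nothing is violated.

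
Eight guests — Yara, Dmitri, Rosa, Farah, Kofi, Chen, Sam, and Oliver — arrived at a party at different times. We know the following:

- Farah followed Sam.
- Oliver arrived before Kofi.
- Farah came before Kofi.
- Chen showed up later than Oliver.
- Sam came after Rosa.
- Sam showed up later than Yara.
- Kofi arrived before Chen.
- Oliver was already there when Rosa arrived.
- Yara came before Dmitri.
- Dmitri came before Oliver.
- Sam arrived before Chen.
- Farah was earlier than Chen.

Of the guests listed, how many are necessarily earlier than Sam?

Directly stated before Sam: Rosa and Yara.
Dmitri reaches Sam via Dmitri → Oliver → Rosa → Sam.
Oliver reaches Sam via Oliver → Rosa → Sam.
No chain forces Kofi (or any of the others) ahead of Sam.
That's Dmitri, Oliver, Rosa, and Yara — 4 in all.

4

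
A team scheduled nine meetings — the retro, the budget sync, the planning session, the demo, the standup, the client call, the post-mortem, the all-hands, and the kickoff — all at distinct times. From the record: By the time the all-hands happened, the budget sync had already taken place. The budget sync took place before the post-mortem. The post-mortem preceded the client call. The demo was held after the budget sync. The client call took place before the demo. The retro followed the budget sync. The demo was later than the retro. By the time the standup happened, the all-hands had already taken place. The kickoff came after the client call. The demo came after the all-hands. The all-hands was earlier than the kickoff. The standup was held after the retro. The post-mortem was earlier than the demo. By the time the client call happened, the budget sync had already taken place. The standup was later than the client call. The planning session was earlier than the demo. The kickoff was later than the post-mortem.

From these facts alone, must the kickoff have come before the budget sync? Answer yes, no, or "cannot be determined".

no

Tracing the constraints gives the budget sync → the all-hands → the kickoff, so the budget sync must come before the kickoff.
That means the kickoff cannot be before the budget sync.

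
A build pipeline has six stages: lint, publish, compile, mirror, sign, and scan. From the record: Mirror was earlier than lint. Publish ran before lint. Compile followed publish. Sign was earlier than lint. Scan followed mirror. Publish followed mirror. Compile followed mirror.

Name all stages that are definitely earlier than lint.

mirror, publish, sign

Directly stated before lint: mirror, publish, and sign.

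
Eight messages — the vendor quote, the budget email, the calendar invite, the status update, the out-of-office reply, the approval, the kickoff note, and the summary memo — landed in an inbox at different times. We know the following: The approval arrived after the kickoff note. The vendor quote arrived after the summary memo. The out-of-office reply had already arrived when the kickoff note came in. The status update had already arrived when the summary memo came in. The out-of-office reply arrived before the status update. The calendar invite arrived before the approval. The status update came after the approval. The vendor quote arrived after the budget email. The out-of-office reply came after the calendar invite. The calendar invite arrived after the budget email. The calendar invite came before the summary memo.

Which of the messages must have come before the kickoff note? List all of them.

the budget email, the calendar invite, the out-of-office reply

Directly stated before the kickoff note: the out-of-office reply.
The budget email reaches the kickoff note via the budget email → the calendar invite → the out-of-office reply → the kickoff note.
The calendar invite reaches the kickoff note via the calendar invite → the out-of-office reply → the kickoff note.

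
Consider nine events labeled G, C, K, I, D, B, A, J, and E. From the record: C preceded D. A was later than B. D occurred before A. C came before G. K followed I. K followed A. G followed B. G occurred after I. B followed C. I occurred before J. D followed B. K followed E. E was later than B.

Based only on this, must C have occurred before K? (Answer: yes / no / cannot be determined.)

Chain the constraints: C → D → A → K. Each link is directly stated, so C comes before K.

yes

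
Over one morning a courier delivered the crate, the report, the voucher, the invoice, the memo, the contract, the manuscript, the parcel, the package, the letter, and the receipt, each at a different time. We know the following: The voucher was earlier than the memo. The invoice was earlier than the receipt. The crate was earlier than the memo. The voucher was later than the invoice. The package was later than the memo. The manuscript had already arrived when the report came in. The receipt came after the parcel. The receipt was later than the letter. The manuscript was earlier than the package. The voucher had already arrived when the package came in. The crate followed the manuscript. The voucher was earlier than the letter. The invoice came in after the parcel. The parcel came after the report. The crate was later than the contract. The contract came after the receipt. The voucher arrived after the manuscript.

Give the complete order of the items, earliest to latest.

The constraints fix every adjacent pair, so only one ordering works:
the manuscript → the report → the parcel → the invoice → the voucher → the letter → the receipt → the contract → the crate → the memo → the package.

the manuscript, the report, the parcel, the invoice, the voucher, the letter, the receipt, the contract, the crate, the memo, the package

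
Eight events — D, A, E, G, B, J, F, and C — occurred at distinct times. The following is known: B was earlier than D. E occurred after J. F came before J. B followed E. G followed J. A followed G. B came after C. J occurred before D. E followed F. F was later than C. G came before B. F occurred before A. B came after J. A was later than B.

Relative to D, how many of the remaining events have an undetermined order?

1

Forced before D: B, C, E, F, G, and J.
That leaves A with no forced order relative to D — 1.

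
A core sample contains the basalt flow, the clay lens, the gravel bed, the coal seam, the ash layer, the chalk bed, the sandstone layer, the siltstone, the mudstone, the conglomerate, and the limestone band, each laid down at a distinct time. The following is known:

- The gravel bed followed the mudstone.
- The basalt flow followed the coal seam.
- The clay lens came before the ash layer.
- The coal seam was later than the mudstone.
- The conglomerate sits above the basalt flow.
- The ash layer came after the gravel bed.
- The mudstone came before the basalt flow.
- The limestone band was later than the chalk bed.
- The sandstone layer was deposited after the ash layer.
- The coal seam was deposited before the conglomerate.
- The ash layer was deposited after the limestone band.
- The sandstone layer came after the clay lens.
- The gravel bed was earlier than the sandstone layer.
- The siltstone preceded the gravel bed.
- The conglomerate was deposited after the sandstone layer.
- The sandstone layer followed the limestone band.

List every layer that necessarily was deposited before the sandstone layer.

Directly stated before the sandstone layer: the ash layer, the clay lens, the gravel bed, and the limestone band.
The chalk bed reaches the sandstone layer via the chalk bed → the limestone band → the sandstone layer.
The mudstone reaches the sandstone layer via the mudstone → the gravel bed → the sandstone layer.
The siltstone reaches the sandstone layer via the siltstone → the gravel bed → the sandstone layer.

the ash layer, the chalk bed, the clay lens, the gravel bed, the limestone band, the mudstone, the siltstone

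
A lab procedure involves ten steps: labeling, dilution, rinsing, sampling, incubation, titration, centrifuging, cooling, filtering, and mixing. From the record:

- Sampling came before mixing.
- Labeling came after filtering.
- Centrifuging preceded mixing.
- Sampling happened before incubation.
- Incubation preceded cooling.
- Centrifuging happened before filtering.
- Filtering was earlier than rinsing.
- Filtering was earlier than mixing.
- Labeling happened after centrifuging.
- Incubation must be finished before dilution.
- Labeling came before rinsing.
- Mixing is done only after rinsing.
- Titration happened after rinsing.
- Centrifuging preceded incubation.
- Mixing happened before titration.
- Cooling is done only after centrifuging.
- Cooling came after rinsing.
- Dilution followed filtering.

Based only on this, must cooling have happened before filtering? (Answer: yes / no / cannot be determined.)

Tracing the constraints gives filtering → rinsing → cooling, so filtering must come before cooling.
That means cooling cannot be before filtering.

no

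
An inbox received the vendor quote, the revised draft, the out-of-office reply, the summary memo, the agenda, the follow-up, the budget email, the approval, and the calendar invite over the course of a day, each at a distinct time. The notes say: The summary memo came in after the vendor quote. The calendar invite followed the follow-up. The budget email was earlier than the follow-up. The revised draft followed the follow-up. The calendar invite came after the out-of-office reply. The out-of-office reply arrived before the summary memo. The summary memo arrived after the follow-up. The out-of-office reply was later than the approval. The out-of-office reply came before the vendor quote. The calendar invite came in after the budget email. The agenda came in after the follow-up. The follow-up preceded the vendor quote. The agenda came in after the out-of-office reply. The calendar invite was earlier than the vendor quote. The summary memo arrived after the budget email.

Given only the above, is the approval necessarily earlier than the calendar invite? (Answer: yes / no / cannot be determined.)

Chain the constraints: the approval → the out-of-office reply → the calendar invite. Each link is directly stated, so the approval comes before the calendar invite.

yes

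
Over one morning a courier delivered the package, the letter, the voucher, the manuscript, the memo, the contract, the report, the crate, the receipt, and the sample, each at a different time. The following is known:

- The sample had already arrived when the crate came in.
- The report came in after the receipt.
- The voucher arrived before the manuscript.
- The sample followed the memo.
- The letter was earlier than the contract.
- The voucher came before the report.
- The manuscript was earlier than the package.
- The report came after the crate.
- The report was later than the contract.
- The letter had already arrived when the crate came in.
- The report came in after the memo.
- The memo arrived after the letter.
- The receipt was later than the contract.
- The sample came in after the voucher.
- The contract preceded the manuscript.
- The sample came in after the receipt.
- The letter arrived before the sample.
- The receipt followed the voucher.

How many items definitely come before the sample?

Directly stated before the sample: the letter, the memo, the receipt, and the voucher.
The contract reaches the sample via the contract → the receipt → the sample.
That's the contract, the letter, the memo, the receipt, and the voucher — 5 in all.

5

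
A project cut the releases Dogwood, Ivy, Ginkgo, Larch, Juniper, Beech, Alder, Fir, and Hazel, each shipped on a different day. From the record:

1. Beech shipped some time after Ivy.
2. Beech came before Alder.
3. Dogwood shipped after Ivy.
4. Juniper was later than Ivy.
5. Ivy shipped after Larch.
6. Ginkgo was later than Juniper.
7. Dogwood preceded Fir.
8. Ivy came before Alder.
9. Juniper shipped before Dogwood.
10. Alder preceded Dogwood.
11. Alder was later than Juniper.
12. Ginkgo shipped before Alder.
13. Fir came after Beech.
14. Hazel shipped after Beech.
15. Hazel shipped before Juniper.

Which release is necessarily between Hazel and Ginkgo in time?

Juniper

Tracing the constraints gives Hazel → Juniper → Ginkgo, so Juniper sits after Hazel and before Ginkgo.
No other release is forced both after Hazel and before Ginkgo.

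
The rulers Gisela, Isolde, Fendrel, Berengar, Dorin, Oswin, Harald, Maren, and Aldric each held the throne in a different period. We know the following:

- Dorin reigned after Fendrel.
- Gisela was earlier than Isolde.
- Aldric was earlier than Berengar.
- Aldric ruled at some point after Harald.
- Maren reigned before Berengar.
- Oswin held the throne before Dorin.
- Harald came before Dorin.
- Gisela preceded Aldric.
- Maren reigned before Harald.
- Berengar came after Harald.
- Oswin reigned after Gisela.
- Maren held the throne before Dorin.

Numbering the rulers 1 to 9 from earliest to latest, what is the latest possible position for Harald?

6

Harald must come before Aldric, Berengar, and Dorin — 3 rulers forced after them.
Everything else can be placed before Harald in some valid order, so Harald can sit as late as position 9 − 3 = 6.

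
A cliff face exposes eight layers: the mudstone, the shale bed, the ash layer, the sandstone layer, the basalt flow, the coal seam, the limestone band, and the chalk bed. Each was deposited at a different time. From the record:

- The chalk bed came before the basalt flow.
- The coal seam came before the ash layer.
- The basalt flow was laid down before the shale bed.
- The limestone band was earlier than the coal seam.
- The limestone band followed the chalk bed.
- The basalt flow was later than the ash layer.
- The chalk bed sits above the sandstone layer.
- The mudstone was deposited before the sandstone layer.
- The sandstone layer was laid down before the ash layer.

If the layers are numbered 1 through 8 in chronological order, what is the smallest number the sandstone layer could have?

The mudstone must come before the sandstone layer — 1 forced predecessor.
Nothing else is forced ahead of the sandstone layer, so its earliest slot is position 1 + 1 = 2.

2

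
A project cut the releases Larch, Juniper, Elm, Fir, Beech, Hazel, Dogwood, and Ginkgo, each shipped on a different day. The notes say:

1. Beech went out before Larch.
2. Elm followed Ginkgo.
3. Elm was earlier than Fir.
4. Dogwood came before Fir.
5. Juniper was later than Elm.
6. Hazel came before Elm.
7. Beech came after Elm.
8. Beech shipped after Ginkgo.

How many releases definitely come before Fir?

Directly stated before Fir: Dogwood and Elm.
Ginkgo reaches Fir via Ginkgo → Elm → Fir.
Hazel reaches Fir via Hazel → Elm → Fir.
That's Dogwood, Elm, Ginkgo, and Hazel — 4 in all.

4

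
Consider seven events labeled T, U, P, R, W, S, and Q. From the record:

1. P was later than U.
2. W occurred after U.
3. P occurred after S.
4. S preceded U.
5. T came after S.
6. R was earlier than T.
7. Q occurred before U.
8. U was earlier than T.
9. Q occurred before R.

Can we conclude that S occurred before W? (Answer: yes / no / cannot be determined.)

yes

Chain the constraints: S → U → W. Each link is directly stated, so S comes before W.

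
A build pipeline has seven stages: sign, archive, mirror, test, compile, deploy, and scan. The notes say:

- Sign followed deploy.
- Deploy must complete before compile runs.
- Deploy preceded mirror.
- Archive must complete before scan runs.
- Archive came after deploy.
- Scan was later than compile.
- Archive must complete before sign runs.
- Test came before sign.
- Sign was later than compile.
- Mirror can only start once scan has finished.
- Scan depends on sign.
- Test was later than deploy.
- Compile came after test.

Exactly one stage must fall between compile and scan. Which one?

sign

Tracing the constraints gives compile → sign → scan, so sign sits after compile and before scan.
No other stage is forced both after compile and before scan.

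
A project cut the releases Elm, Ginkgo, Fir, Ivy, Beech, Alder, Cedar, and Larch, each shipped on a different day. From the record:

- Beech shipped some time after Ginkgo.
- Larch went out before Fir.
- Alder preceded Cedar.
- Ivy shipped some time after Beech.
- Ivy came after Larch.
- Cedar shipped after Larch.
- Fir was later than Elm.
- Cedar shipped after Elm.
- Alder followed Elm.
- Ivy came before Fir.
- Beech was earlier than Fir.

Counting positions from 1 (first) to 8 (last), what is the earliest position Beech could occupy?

2

Ginkgo must come before Beech — 1 forced predecessor.
Nothing else is forced ahead of Beech, so its earliest slot is position 1 + 1 = 2.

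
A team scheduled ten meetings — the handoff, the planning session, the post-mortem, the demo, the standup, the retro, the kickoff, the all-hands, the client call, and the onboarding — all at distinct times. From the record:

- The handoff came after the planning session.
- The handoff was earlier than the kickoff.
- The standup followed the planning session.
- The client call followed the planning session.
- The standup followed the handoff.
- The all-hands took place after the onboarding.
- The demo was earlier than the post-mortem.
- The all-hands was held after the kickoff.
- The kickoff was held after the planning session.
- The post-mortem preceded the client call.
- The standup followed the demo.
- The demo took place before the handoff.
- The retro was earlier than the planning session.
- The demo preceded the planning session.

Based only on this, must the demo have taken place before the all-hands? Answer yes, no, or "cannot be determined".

Chain the constraints: the demo → the planning session → the kickoff → the all-hands. Each link is directly stated, so the demo comes before the all-hands.

yes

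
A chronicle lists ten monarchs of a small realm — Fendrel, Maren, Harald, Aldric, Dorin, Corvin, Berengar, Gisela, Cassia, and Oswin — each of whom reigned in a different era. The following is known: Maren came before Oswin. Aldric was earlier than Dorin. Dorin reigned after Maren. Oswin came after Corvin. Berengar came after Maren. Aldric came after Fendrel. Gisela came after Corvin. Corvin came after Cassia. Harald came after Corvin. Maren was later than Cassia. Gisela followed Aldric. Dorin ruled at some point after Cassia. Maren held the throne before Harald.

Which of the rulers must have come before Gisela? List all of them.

Directly stated before Gisela: Aldric and Corvin.
Cassia reaches Gisela via Cassia → Corvin → Gisela.
Fendrel reaches Gisela via Fendrel → Aldric → Gisela.

Aldric, Cassia, Corvin, Fendrel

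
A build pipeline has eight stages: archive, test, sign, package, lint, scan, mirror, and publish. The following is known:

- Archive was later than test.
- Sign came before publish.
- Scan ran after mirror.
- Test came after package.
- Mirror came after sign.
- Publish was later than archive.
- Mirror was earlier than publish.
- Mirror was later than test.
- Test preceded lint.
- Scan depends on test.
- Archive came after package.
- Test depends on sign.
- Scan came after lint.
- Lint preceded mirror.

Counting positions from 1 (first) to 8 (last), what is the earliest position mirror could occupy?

Lint, package, sign, and test must all come before mirror — 4 forced predecessors.
Nothing else is forced ahead of mirror, so its earliest slot is position 4 + 1 = 5.

5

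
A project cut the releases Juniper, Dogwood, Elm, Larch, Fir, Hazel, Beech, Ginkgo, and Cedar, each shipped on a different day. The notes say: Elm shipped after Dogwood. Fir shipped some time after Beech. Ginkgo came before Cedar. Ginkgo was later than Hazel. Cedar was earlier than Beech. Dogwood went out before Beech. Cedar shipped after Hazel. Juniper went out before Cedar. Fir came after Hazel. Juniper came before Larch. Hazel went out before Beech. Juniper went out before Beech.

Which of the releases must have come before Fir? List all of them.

Beech, Cedar, Dogwood, Ginkgo, Hazel, Juniper

Directly stated before Fir: Beech and Hazel.
Cedar reaches Fir via Cedar → Beech → Fir.
Dogwood reaches Fir via Dogwood → Beech → Fir.
Ginkgo reaches Fir via Ginkgo → Cedar → Beech → Fir.
Likewise Juniper reaches Fir by chaining the stated constraints.
No chain forces Larch (or any of the others) ahead of Fir.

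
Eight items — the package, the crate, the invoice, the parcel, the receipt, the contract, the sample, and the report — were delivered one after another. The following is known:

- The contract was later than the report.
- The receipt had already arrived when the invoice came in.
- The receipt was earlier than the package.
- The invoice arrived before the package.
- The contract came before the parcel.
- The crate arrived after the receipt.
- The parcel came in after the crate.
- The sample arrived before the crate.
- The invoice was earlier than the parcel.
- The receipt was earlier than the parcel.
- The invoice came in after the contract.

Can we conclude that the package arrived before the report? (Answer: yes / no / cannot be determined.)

Tracing the constraints gives the report → the contract → the invoice → the package, so the report must come before the package.
That means the package cannot be before the report.

no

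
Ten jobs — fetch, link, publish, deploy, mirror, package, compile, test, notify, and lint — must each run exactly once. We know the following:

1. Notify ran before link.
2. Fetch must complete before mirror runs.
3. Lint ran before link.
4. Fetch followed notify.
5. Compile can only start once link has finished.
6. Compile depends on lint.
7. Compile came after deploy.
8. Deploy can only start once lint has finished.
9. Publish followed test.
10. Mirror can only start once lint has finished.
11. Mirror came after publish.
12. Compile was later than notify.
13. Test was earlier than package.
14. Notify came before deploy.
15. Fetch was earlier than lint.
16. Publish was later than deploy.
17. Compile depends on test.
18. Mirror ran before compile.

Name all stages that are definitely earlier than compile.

deploy, fetch, link, lint, mirror, notify, publish, test

Directly stated before compile: deploy, link, lint, mirror, notify, and test.
Fetch reaches compile via fetch → mirror → compile.
Publish reaches compile via publish → mirror → compile.
No chain forces package ahead of compile.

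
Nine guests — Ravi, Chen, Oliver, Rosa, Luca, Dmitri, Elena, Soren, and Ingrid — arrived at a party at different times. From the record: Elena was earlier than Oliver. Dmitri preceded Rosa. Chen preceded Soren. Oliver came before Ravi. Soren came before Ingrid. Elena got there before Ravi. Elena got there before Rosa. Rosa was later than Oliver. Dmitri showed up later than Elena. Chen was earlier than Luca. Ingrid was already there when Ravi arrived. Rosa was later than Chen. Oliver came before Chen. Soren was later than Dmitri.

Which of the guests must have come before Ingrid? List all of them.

Directly stated before Ingrid: Soren.
Chen reaches Ingrid via Chen → Soren → Ingrid.
Dmitri reaches Ingrid via Dmitri → Soren → Ingrid.
Elena reaches Ingrid via Elena → Dmitri → Soren → Ingrid.
Likewise Oliver reaches Ingrid by chaining the stated constraints.
No chain forces Ravi (or any of the others) ahead of Ingrid.

Chen, Dmitri, Elena, Oliver, Soren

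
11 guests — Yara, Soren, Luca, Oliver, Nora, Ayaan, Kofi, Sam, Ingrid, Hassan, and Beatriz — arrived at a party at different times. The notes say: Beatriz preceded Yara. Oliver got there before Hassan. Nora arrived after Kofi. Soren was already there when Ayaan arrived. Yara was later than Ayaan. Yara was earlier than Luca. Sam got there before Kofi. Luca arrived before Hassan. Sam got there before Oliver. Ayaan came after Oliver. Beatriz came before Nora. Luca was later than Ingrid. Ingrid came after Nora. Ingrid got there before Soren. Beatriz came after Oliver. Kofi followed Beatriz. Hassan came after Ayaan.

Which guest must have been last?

Every other guest has a chain of constraints placing them before Hassan, so Hassan is last.

Hassan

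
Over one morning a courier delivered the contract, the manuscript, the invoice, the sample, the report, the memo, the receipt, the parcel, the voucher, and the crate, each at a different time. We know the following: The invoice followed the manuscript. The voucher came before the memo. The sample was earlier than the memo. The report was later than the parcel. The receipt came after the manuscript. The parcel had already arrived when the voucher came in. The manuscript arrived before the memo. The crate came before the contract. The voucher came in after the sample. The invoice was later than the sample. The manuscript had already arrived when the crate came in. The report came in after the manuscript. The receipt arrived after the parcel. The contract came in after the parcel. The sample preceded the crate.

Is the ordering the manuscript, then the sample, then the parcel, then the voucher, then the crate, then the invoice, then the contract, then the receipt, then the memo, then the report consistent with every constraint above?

yes

Check each stated constraint against the proposed order — e.g. the manuscript is ahead of the memo; the manuscript is ahead of the report. Every pair is in the required order; nothing is violated.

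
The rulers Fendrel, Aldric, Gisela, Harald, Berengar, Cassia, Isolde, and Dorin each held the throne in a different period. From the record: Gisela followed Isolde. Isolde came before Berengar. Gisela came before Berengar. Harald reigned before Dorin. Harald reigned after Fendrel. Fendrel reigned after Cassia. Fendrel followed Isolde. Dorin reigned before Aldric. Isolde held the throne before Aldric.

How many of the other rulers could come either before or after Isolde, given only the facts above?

Forced after Isolde: Aldric, Berengar, Dorin, Fendrel, Gisela, and Harald.
That leaves Cassia with no forced order relative to Isolde — 1.

1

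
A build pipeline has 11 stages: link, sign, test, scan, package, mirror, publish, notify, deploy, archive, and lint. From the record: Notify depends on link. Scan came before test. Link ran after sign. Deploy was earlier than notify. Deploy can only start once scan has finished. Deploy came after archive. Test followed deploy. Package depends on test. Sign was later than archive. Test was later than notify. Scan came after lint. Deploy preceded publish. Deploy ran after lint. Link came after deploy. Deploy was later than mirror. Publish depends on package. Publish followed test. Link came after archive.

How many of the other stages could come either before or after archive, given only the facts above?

3

Forced after archive: deploy, link, notify, package, publish, sign, and test.
That leaves lint, mirror, and scan with no forced order relative to archive — 3.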